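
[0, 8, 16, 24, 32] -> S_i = 0 + 8*i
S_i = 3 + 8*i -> [3, 11, 19, 27, 35]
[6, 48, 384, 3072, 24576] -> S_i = 6*8^i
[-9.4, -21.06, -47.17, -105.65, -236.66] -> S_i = -9.40*2.24^i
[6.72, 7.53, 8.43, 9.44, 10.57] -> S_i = 6.72*1.12^i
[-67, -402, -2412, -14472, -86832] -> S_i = -67*6^i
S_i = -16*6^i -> [-16, -96, -576, -3456, -20736]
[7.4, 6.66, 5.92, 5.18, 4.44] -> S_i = 7.40 + -0.74*i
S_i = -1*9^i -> [-1, -9, -81, -729, -6561]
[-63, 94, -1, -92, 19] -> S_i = Random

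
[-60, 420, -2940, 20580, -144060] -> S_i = -60*-7^i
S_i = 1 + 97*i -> [1, 98, 195, 292, 389]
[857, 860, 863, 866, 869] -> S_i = 857 + 3*i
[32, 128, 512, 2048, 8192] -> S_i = 32*4^i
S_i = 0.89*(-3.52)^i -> [0.89, -3.13, 11.03, -38.82, 136.63]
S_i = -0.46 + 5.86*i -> [-0.46, 5.4, 11.26, 17.12, 22.98]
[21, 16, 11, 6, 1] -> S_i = 21 + -5*i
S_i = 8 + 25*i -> [8, 33, 58, 83, 108]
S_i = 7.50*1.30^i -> [7.5, 9.75, 12.68, 16.48, 21.42]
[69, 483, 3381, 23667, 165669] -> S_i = 69*7^i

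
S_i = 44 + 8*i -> [44, 52, 60, 68, 76]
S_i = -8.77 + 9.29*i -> [-8.77, 0.52, 9.81, 19.1, 28.39]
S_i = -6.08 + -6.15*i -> [-6.08, -12.23, -18.38, -24.53, -30.68]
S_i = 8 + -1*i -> [8, 7, 6, 5, 4]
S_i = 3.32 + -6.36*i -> [3.32, -3.04, -9.4, -15.76, -22.12]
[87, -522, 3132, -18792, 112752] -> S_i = 87*-6^i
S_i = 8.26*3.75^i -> [8.26, 30.98, 116.16, 435.59, 1633.45]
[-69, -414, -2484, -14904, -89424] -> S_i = -69*6^i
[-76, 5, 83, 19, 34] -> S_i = Random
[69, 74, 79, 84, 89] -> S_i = 69 + 5*i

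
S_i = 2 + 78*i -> [2, 80, 158, 236, 314]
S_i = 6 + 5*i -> [6, 11, 16, 21, 26]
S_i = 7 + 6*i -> [7, 13, 19, 25, 31]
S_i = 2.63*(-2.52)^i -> [2.63, -6.63, 16.7, -42.09, 106.06]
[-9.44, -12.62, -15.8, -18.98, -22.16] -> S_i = -9.44 + -3.18*i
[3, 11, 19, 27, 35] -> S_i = 3 + 8*i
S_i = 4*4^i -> [4, 16, 64, 256, 1024]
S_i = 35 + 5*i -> [35, 40, 45, 50, 55]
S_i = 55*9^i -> [55, 495, 4455, 40095, 360855]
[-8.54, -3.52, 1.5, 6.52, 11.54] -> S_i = -8.54 + 5.02*i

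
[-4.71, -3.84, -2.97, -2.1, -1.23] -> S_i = -4.71 + 0.87*i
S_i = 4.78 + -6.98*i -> [4.78, -2.2, -9.18, -16.16, -23.14]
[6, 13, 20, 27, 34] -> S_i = 6 + 7*i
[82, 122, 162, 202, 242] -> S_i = 82 + 40*i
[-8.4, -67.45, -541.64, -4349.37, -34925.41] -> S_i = -8.40*8.03^i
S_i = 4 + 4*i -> [4, 8, 12, 16, 20]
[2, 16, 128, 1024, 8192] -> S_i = 2*8^i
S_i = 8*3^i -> [8, 24, 72, 216, 648]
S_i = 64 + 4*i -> [64, 68, 72, 76, 80]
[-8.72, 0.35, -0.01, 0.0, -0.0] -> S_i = -8.72*(-0.04)^i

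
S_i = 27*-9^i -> [27, -243, 2187, -19683, 177147]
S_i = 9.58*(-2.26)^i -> [9.58, -21.65, 48.93, -110.58, 249.92]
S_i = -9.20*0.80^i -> [-9.2, -7.36, -5.89, -4.71, -3.77]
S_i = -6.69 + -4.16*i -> [-6.69, -10.85, -15.01, -19.17, -23.33]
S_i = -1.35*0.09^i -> [-1.35, -0.12, -0.01, -0.0, -0.0]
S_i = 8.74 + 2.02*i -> [8.74, 10.76, 12.78, 14.8, 16.82]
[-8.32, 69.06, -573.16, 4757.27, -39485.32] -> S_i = -8.32*(-8.30)^i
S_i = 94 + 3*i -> [94, 97, 100, 103, 106]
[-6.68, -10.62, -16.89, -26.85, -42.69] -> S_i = -6.68*1.59^i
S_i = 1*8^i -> [1, 8, 64, 512, 4096]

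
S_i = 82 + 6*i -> [82, 88, 94, 100, 106]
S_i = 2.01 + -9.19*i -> [2.01, -7.18, -16.37, -25.56, -34.75]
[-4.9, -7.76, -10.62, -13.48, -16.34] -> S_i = -4.90 + -2.86*i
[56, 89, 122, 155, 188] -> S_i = 56 + 33*i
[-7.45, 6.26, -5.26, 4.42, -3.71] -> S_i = -7.45*(-0.84)^i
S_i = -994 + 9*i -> [-994, -985, -976, -967, -958]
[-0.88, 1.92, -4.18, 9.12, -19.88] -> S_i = -0.88*(-2.18)^i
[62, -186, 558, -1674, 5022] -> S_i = 62*-3^i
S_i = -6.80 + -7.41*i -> [-6.8, -14.21, -21.62, -29.03, -36.44]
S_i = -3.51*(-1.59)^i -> [-3.51, 5.58, -8.87, 14.11, -22.43]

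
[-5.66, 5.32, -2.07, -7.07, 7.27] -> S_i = Random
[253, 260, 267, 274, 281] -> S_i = 253 + 7*i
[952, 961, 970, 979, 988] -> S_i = 952 + 9*i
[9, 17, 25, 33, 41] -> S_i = 9 + 8*i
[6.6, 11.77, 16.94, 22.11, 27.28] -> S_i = 6.60 + 5.17*i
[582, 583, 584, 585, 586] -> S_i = 582 + 1*i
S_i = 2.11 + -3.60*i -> [2.11, -1.49, -5.09, -8.69, -12.29]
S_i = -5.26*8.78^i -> [-5.26, -46.18, -405.48, -3560.16, -31258.19]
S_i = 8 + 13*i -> [8, 21, 34, 47, 60]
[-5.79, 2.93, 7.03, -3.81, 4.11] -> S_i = Random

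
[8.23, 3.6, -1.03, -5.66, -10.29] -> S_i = 8.23 + -4.63*i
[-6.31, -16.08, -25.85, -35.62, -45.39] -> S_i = -6.31 + -9.77*i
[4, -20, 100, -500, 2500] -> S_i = 4*-5^i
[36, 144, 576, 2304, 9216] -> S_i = 36*4^i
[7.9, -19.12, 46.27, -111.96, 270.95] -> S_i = 7.90*(-2.42)^i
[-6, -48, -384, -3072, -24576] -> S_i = -6*8^i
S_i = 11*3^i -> [11, 33, 99, 297, 891]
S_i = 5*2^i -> [5, 10, 20, 40, 80]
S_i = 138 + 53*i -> [138, 191, 244, 297, 350]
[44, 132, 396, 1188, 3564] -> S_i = 44*3^i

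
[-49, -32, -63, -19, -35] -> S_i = Random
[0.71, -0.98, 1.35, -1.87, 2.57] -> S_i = 0.71*(-1.38)^i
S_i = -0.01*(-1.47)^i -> [-0.01, 0.01, -0.02, 0.03, -0.05]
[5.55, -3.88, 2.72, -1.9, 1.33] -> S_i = 5.55*(-0.70)^i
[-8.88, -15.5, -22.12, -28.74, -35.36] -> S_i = -8.88 + -6.62*i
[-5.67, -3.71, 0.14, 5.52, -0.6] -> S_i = Random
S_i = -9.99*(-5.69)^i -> [-9.99, 56.84, -323.44, 1840.36, -10471.64]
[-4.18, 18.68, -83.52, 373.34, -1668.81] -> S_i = -4.18*(-4.47)^i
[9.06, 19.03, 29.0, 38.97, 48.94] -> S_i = 9.06 + 9.97*i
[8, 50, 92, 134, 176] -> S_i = 8 + 42*i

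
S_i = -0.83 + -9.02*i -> [-0.83, -9.85, -18.87, -27.89, -36.91]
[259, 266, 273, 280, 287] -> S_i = 259 + 7*i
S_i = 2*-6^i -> [2, -12, 72, -432, 2592]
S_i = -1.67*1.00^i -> [-1.67, -1.67, -1.67, -1.67, -1.67]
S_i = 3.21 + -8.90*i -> [3.21, -5.69, -14.59, -23.49, -32.39]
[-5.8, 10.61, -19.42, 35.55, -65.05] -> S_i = -5.80*(-1.83)^i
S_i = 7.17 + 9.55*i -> [7.17, 16.72, 26.27, 35.82, 45.37]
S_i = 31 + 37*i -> [31, 68, 105, 142, 179]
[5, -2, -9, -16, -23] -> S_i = 5 + -7*i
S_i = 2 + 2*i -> [2, 4, 6, 8, 10]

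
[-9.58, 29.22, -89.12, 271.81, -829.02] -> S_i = -9.58*(-3.05)^i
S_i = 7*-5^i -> [7, -35, 175, -875, 4375]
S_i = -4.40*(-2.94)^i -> [-4.4, 12.94, -38.03, 111.81, -328.73]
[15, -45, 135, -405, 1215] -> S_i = 15*-3^i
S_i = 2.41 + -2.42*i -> [2.41, -0.01, -2.43, -4.85, -7.27]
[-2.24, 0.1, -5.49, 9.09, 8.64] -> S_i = Random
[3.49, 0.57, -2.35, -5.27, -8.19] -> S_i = 3.49 + -2.92*i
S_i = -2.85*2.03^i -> [-2.85, -5.79, -11.74, -23.84, -48.4]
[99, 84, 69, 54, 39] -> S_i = 99 + -15*i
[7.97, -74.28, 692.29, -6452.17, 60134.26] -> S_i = 7.97*(-9.32)^i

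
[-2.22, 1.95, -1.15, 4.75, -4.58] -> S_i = Random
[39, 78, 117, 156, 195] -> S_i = 39 + 39*i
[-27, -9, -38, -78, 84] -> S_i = Random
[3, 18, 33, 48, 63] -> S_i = 3 + 15*i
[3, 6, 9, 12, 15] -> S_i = 3 + 3*i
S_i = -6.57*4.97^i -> [-6.57, -32.65, -162.28, -806.56, -4008.58]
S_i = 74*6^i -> [74, 444, 2664, 15984, 95904]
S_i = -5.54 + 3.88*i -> [-5.54, -1.66, 2.22, 6.1, 9.98]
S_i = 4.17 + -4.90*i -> [4.17, -0.73, -5.63, -10.53, -15.43]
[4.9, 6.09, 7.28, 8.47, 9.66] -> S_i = 4.90 + 1.19*i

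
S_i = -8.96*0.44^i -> [-8.96, -3.94, -1.73, -0.76, -0.34]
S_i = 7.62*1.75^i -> [7.62, 13.34, 23.34, 40.84, 71.47]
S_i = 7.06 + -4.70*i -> [7.06, 2.36, -2.34, -7.04, -11.74]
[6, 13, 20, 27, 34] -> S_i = 6 + 7*i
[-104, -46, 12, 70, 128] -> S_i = -104 + 58*i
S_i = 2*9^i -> [2, 18, 162, 1458, 13122]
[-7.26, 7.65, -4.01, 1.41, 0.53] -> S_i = Random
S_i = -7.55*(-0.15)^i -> [-7.55, 1.13, -0.17, 0.03, -0.0]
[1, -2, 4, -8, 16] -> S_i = 1*-2^i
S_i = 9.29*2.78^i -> [9.29, 25.83, 71.8, 199.6, 554.87]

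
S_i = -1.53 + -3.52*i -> [-1.53, -5.05, -8.57, -12.09, -15.61]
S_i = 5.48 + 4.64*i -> [5.48, 10.12, 14.76, 19.4, 24.04]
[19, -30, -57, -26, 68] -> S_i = Random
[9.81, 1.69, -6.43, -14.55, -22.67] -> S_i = 9.81 + -8.12*i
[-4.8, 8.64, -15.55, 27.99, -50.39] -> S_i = -4.80*(-1.80)^i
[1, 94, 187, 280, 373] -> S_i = 1 + 93*i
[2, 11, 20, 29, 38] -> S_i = 2 + 9*i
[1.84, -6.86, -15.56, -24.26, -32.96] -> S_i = 1.84 + -8.70*i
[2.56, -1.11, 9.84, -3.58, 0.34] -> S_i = Random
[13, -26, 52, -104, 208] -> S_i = 13*-2^i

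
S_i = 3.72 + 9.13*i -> [3.72, 12.85, 21.98, 31.11, 40.24]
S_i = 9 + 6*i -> [9, 15, 21, 27, 33]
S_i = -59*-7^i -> [-59, 413, -2891, 20237, -141659]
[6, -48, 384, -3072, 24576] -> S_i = 6*-8^i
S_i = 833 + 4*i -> [833, 837, 841, 845, 849]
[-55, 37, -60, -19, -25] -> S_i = Random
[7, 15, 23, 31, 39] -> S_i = 7 + 8*i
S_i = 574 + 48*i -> [574, 622, 670, 718, 766]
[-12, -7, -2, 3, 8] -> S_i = -12 + 5*i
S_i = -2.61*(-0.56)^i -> [-2.61, 1.46, -0.82, 0.46, -0.26]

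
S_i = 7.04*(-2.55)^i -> [7.04, -17.95, 45.78, -116.73, 297.67]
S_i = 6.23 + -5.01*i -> [6.23, 1.22, -3.79, -8.8, -13.81]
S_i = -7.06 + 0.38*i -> [-7.06, -6.68, -6.3, -5.92, -5.54]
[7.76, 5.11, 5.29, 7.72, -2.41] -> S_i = Random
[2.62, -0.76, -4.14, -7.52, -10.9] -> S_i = 2.62 + -3.38*i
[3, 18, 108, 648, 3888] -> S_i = 3*6^i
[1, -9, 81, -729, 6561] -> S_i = 1*-9^i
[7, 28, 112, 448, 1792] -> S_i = 7*4^i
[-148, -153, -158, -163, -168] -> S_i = -148 + -5*i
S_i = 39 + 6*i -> [39, 45, 51, 57, 63]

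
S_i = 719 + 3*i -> [719, 722, 725, 728, 731]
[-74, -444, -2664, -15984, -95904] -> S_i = -74*6^i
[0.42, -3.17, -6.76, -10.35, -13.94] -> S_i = 0.42 + -3.59*i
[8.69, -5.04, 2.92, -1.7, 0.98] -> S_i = 8.69*(-0.58)^i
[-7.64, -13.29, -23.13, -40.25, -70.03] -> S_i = -7.64*1.74^i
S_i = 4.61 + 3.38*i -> [4.61, 7.99, 11.37, 14.75, 18.13]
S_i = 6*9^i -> [6, 54, 486, 4374, 39366]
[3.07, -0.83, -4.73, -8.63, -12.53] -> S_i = 3.07 + -3.90*i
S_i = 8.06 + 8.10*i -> [8.06, 16.16, 24.26, 32.36, 40.46]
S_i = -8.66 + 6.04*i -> [-8.66, -2.62, 3.42, 9.46, 15.5]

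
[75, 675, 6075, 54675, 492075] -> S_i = 75*9^i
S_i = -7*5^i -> [-7, -35, -175, -875, -4375]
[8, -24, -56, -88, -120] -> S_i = 8 + -32*i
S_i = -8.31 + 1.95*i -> [-8.31, -6.36, -4.41, -2.46, -0.51]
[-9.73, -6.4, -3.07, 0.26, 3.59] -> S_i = -9.73 + 3.33*i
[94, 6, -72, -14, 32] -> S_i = Random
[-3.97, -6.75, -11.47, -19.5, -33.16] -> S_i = -3.97*1.70^i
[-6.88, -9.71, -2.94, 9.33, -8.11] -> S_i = Random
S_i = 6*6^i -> [6, 36, 216, 1296, 7776]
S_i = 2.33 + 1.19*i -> [2.33, 3.52, 4.71, 5.9, 7.09]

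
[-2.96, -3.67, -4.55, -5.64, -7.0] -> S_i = -2.96*1.24^i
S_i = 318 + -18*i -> [318, 300, 282, 264, 246]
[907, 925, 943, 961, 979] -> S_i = 907 + 18*i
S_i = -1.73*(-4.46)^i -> [-1.73, 7.72, -34.41, 153.48, -684.52]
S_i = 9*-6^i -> [9, -54, 324, -1944, 11664]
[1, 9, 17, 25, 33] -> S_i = 1 + 8*i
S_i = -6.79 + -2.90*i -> [-6.79, -9.69, -12.59, -15.49, -18.39]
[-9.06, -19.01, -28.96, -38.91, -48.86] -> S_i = -9.06 + -9.95*i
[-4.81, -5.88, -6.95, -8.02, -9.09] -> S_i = -4.81 + -1.07*i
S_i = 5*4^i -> [5, 20, 80, 320, 1280]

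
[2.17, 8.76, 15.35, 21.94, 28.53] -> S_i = 2.17 + 6.59*i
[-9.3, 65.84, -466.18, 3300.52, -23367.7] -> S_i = -9.30*(-7.08)^i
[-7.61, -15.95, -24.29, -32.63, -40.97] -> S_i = -7.61 + -8.34*i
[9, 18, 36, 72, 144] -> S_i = 9*2^i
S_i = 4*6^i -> [4, 24, 144, 864, 5184]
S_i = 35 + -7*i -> [35, 28, 21, 14, 7]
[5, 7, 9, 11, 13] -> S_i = 5 + 2*i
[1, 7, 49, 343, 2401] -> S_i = 1*7^i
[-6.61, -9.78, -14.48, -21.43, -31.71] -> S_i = -6.61*1.48^i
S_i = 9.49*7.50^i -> [9.49, 71.18, 533.81, 4003.59, 30026.95]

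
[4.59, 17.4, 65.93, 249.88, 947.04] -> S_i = 4.59*3.79^i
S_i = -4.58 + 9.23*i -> [-4.58, 4.65, 13.88, 23.11, 32.34]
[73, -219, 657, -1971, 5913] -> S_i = 73*-3^i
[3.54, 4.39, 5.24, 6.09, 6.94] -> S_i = 3.54 + 0.85*i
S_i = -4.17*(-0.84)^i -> [-4.17, 3.5, -2.94, 2.47, -2.08]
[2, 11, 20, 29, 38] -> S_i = 2 + 9*i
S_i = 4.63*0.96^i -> [4.63, 4.44, 4.27, 4.1, 3.93]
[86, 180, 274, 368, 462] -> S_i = 86 + 94*i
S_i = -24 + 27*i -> [-24, 3, 30, 57, 84]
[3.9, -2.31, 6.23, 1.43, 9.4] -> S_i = Random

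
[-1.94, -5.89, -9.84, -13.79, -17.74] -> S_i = -1.94 + -3.95*i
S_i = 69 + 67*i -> [69, 136, 203, 270, 337]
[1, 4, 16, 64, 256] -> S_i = 1*4^i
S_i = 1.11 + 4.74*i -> [1.11, 5.85, 10.59, 15.33, 20.07]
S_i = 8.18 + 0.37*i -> [8.18, 8.55, 8.92, 9.29, 9.66]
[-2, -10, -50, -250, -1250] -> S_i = -2*5^i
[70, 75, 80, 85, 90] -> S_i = 70 + 5*i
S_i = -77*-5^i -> [-77, 385, -1925, 9625, -48125]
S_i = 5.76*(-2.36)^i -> [5.76, -13.59, 32.08, -75.71, 178.68]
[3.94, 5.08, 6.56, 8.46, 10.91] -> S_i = 3.94*1.29^i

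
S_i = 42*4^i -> [42, 168, 672, 2688, 10752]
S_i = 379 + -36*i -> [379, 343, 307, 271, 235]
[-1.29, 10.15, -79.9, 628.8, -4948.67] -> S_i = -1.29*(-7.87)^i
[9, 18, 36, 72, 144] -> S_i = 9*2^i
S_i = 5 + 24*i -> [5, 29, 53, 77, 101]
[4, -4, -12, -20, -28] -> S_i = 4 + -8*i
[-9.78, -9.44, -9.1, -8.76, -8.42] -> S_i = -9.78 + 0.34*i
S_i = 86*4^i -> [86, 344, 1376, 5504, 22016]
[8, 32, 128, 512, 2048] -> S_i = 8*4^i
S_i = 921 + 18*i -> [921, 939, 957, 975, 993]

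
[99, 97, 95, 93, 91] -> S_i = 99 + -2*i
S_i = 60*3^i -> [60, 180, 540, 1620, 4860]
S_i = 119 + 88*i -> [119, 207, 295, 383, 471]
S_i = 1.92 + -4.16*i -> [1.92, -2.24, -6.4, -10.56, -14.72]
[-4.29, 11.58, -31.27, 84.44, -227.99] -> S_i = -4.29*(-2.70)^i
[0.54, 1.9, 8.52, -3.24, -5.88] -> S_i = Random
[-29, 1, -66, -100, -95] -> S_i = Random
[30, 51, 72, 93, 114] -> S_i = 30 + 21*i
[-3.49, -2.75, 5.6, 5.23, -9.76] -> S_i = Random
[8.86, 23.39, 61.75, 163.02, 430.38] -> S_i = 8.86*2.64^i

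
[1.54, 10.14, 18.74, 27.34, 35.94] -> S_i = 1.54 + 8.60*i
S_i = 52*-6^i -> [52, -312, 1872, -11232, 67392]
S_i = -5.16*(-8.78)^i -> [-5.16, 45.3, -397.78, 3492.47, -30663.93]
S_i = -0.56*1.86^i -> [-0.56, -1.04, -1.94, -3.6, -6.7]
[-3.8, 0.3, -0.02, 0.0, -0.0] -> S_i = -3.80*(-0.08)^i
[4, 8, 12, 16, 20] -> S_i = 4 + 4*i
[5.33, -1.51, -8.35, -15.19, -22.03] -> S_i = 5.33 + -6.84*i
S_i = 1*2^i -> [1, 2, 4, 8, 16]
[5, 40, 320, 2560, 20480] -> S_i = 5*8^i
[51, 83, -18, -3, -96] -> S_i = Random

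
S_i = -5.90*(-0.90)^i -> [-5.9, 5.31, -4.78, 4.3, -3.87]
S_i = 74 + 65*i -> [74, 139, 204, 269, 334]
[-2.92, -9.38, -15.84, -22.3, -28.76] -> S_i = -2.92 + -6.46*i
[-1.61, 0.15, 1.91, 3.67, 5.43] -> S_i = -1.61 + 1.76*i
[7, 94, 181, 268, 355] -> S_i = 7 + 87*i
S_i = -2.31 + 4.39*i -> [-2.31, 2.08, 6.47, 10.86, 15.25]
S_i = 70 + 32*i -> [70, 102, 134, 166, 198]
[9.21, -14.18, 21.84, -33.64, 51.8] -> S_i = 9.21*(-1.54)^i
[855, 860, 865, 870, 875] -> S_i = 855 + 5*i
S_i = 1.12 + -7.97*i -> [1.12, -6.85, -14.82, -22.79, -30.76]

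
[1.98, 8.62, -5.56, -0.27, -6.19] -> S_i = Random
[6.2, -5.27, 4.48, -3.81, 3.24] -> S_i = 6.20*(-0.85)^i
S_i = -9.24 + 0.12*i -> [-9.24, -9.12, -9.0, -8.88, -8.76]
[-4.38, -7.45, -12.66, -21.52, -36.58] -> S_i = -4.38*1.70^i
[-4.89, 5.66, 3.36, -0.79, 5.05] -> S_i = Random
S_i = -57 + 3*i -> [-57, -54, -51, -48, -45]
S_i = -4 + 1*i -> [-4, -3, -2, -1, 0]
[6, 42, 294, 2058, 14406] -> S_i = 6*7^i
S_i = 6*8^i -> [6, 48, 384, 3072, 24576]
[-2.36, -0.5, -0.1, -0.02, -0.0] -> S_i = -2.36*0.21^i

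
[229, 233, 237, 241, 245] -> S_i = 229 + 4*i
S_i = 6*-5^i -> [6, -30, 150, -750, 3750]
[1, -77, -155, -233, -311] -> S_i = 1 + -78*i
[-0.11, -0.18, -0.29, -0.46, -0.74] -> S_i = -0.11*1.61^i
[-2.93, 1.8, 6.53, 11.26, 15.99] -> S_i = -2.93 + 4.73*i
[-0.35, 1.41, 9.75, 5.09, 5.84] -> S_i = Random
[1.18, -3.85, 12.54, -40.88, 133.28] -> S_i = 1.18*(-3.26)^i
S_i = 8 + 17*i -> [8, 25, 42, 59, 76]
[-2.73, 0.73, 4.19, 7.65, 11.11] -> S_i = -2.73 + 3.46*i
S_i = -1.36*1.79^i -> [-1.36, -2.43, -4.36, -7.8, -13.96]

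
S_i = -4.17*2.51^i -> [-4.17, -10.47, -26.27, -65.94, -165.51]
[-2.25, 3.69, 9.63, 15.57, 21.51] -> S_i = -2.25 + 5.94*i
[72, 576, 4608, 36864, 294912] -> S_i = 72*8^i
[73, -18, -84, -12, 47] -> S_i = Random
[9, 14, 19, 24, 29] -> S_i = 9 + 5*i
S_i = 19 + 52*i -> [19, 71, 123, 175, 227]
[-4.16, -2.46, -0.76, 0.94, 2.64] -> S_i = -4.16 + 1.70*i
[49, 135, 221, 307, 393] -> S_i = 49 + 86*i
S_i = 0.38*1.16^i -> [0.38, 0.44, 0.51, 0.59, 0.69]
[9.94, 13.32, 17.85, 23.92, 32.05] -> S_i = 9.94*1.34^i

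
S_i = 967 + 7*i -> [967, 974, 981, 988, 995]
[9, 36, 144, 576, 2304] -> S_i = 9*4^i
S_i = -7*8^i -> [-7, -56, -448, -3584, -28672]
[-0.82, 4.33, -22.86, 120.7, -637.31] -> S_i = -0.82*(-5.28)^i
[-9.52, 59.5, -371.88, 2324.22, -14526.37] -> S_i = -9.52*(-6.25)^i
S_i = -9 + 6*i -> [-9, -3, 3, 9, 15]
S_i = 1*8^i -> [1, 8, 64, 512, 4096]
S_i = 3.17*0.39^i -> [3.17, 1.24, 0.48, 0.19, 0.07]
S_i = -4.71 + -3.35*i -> [-4.71, -8.06, -11.41, -14.76, -18.11]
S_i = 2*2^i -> [2, 4, 8, 16, 32]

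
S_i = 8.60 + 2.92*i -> [8.6, 11.52, 14.44, 17.36, 20.28]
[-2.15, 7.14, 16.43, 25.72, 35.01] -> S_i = -2.15 + 9.29*i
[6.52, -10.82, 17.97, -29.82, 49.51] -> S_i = 6.52*(-1.66)^i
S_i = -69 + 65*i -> [-69, -4, 61, 126, 191]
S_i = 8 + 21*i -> [8, 29, 50, 71, 92]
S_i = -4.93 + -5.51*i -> [-4.93, -10.44, -15.95, -21.46, -26.97]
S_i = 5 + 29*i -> [5, 34, 63, 92, 121]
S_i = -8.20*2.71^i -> [-8.2, -22.22, -60.22, -163.2, -442.27]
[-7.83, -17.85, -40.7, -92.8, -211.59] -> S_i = -7.83*2.28^i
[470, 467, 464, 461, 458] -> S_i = 470 + -3*i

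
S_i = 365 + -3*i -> [365, 362, 359, 356, 353]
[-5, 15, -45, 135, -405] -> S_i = -5*-3^i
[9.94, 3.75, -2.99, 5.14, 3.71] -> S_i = Random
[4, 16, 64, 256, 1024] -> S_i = 4*4^i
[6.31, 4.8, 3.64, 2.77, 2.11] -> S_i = 6.31*0.76^i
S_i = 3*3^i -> [3, 9, 27, 81, 243]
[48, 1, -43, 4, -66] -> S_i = Random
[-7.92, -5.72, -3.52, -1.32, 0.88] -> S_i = -7.92 + 2.20*i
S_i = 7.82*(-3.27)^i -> [7.82, -25.57, 83.62, -273.43, 894.12]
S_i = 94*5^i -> [94, 470, 2350, 11750, 58750]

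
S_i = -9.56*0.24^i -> [-9.56, -2.29, -0.55, -0.13, -0.03]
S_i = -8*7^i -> [-8, -56, -392, -2744, -19208]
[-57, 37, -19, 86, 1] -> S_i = Random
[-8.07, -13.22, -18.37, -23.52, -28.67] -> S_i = -8.07 + -5.15*i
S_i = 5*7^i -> [5, 35, 245, 1715, 12005]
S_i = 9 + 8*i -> [9, 17, 25, 33, 41]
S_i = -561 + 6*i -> [-561, -555, -549, -543, -537]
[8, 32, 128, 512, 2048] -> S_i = 8*4^i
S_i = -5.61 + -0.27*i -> [-5.61, -5.88, -6.15, -6.42, -6.69]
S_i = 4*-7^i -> [4, -28, 196, -1372, 9604]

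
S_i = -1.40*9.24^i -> [-1.4, -12.94, -119.53, -1104.44, -10205.07]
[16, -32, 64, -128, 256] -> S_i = 16*-2^i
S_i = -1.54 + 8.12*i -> [-1.54, 6.58, 14.7, 22.82, 30.94]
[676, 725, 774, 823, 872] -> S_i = 676 + 49*i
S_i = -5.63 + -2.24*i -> [-5.63, -7.87, -10.11, -12.35, -14.59]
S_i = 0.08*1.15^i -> [0.08, 0.09, 0.11, 0.12, 0.14]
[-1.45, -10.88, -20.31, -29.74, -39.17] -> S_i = -1.45 + -9.43*i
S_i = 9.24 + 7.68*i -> [9.24, 16.92, 24.6, 32.28, 39.96]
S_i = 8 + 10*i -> [8, 18, 28, 38, 48]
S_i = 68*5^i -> [68, 340, 1700, 8500, 42500]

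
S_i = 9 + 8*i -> [9, 17, 25, 33, 41]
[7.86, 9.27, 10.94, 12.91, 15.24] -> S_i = 7.86*1.18^i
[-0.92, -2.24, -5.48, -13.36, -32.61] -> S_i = -0.92*2.44^i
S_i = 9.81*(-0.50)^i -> [9.81, -4.9, 2.45, -1.23, 0.61]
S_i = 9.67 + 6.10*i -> [9.67, 15.77, 21.87, 27.97, 34.07]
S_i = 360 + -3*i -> [360, 357, 354, 351, 348]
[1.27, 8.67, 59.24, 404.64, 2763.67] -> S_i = 1.27*6.83^i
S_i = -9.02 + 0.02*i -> [-9.02, -9.0, -8.98, -8.96, -8.94]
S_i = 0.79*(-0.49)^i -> [0.79, -0.39, 0.19, -0.09, 0.05]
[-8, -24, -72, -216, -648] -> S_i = -8*3^i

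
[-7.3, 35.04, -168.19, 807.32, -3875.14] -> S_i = -7.30*(-4.80)^i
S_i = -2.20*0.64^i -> [-2.2, -1.41, -0.9, -0.58, -0.37]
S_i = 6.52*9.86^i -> [6.52, 64.29, 633.87, 6249.98, 61624.76]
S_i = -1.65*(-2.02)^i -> [-1.65, 3.33, -6.73, 13.6, -27.47]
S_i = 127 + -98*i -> [127, 29, -69, -167, -265]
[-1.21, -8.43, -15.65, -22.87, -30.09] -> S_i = -1.21 + -7.22*i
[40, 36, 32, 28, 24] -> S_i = 40 + -4*i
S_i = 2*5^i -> [2, 10, 50, 250, 1250]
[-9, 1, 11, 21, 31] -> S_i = -9 + 10*i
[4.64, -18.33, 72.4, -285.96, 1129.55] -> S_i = 4.64*(-3.95)^i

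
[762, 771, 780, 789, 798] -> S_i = 762 + 9*i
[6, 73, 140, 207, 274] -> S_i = 6 + 67*i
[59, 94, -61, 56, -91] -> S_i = Random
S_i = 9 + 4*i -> [9, 13, 17, 21, 25]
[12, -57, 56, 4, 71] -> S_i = Random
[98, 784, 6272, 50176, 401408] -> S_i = 98*8^i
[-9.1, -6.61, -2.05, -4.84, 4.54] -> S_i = Random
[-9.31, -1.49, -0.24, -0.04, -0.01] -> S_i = -9.31*0.16^i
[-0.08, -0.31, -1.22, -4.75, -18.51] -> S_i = -0.08*3.90^i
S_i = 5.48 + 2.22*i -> [5.48, 7.7, 9.92, 12.14, 14.36]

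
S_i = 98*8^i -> [98, 784, 6272, 50176, 401408]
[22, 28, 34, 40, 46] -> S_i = 22 + 6*i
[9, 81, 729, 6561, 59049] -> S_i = 9*9^i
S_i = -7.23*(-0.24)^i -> [-7.23, 1.74, -0.42, 0.1, -0.02]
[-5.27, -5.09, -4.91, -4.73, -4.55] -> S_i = -5.27 + 0.18*i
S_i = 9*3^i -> [9, 27, 81, 243, 729]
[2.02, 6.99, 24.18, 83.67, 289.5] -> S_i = 2.02*3.46^i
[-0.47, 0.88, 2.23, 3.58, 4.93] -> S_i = -0.47 + 1.35*i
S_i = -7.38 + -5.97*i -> [-7.38, -13.35, -19.32, -25.29, -31.26]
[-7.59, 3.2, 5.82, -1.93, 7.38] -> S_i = Random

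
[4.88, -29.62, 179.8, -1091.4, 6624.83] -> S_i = 4.88*(-6.07)^i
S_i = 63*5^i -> [63, 315, 1575, 7875, 39375]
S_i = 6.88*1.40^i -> [6.88, 9.63, 13.48, 18.88, 26.43]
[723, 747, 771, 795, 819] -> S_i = 723 + 24*i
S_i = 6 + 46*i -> [6, 52, 98, 144, 190]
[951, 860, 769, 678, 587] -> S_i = 951 + -91*i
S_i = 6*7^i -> [6, 42, 294, 2058, 14406]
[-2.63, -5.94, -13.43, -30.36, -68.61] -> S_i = -2.63*2.26^i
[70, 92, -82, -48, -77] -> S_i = Random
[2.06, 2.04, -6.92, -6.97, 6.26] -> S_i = Random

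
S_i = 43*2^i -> [43, 86, 172, 344, 688]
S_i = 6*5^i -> [6, 30, 150, 750, 3750]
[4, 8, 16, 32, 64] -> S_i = 4*2^i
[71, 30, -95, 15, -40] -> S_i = Random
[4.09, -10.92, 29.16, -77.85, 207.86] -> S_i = 4.09*(-2.67)^i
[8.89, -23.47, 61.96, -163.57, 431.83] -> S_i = 8.89*(-2.64)^i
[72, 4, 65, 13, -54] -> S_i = Random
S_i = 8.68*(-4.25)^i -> [8.68, -36.89, 156.78, -666.33, 2831.88]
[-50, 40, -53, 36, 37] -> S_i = Random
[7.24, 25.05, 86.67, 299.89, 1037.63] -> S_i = 7.24*3.46^i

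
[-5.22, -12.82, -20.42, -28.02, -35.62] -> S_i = -5.22 + -7.60*i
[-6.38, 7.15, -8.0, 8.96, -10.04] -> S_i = -6.38*(-1.12)^i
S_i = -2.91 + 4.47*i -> [-2.91, 1.56, 6.03, 10.5, 14.97]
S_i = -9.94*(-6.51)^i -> [-9.94, 64.71, -421.26, 2742.39, -17852.96]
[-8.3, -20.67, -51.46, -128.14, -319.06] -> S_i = -8.30*2.49^i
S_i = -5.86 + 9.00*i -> [-5.86, 3.14, 12.14, 21.14, 30.14]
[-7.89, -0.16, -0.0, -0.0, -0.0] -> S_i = -7.89*0.02^i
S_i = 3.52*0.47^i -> [3.52, 1.65, 0.78, 0.37, 0.17]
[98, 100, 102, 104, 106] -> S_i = 98 + 2*i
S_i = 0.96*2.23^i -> [0.96, 2.14, 4.77, 10.65, 23.74]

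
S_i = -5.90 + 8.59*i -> [-5.9, 2.69, 11.28, 19.87, 28.46]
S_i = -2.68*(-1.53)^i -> [-2.68, 4.1, -6.27, 9.6, -14.69]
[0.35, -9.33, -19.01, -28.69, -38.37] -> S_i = 0.35 + -9.68*i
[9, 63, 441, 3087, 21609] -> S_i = 9*7^i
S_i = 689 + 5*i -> [689, 694, 699, 704, 709]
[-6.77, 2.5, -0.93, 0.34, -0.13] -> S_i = -6.77*(-0.37)^i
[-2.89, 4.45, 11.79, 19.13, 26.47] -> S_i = -2.89 + 7.34*i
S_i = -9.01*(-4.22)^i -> [-9.01, 38.02, -160.45, 677.11, -2857.42]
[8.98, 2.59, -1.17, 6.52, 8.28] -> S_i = Random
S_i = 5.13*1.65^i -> [5.13, 8.46, 13.97, 23.04, 38.02]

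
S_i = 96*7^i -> [96, 672, 4704, 32928, 230496]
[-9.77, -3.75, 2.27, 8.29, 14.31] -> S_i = -9.77 + 6.02*i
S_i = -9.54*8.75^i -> [-9.54, -83.48, -730.41, -6391.05, -55921.73]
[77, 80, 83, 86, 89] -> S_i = 77 + 3*i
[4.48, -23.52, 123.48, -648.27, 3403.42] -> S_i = 4.48*(-5.25)^i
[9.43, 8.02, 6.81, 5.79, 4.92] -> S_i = 9.43*0.85^i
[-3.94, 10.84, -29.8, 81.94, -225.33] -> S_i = -3.94*(-2.75)^i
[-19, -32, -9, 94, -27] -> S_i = Random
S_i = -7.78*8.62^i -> [-7.78, -67.06, -578.09, -4983.12, -42954.5]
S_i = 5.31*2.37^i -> [5.31, 12.58, 29.83, 70.69, 167.53]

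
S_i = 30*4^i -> [30, 120, 480, 1920, 7680]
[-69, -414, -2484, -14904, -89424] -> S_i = -69*6^i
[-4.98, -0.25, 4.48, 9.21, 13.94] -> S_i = -4.98 + 4.73*i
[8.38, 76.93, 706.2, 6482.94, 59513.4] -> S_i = 8.38*9.18^i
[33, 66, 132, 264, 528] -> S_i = 33*2^i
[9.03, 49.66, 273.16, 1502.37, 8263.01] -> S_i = 9.03*5.50^i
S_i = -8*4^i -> [-8, -32, -128, -512, -2048]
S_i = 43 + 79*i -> [43, 122, 201, 280, 359]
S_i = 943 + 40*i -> [943, 983, 1023, 1063, 1103]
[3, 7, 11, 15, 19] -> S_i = 3 + 4*i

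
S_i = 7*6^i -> [7, 42, 252, 1512, 9072]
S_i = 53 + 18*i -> [53, 71, 89, 107, 125]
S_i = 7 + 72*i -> [7, 79, 151, 223, 295]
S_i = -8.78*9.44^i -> [-8.78, -82.88, -782.42, -7386.02, -69724.03]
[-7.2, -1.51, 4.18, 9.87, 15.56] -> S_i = -7.20 + 5.69*i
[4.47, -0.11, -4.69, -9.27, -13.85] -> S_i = 4.47 + -4.58*i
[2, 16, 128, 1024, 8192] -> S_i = 2*8^i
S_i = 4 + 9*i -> [4, 13, 22, 31, 40]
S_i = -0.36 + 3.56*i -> [-0.36, 3.2, 6.76, 10.32, 13.88]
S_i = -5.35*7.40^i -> [-5.35, -39.59, -292.97, -2167.95, -16042.82]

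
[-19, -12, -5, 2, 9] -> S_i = -19 + 7*i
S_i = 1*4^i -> [1, 4, 16, 64, 256]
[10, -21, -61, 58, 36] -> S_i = Random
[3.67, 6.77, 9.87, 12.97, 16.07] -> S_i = 3.67 + 3.10*i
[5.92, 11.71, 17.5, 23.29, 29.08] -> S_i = 5.92 + 5.79*i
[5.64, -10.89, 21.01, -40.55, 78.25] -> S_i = 5.64*(-1.93)^i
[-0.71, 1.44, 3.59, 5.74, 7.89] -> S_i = -0.71 + 2.15*i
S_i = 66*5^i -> [66, 330, 1650, 8250, 41250]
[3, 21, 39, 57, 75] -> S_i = 3 + 18*i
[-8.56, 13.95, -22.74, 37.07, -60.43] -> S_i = -8.56*(-1.63)^i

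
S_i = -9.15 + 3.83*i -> [-9.15, -5.32, -1.49, 2.34, 6.17]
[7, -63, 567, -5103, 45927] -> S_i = 7*-9^i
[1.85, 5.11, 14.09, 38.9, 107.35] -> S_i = 1.85*2.76^i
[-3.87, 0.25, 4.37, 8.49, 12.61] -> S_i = -3.87 + 4.12*i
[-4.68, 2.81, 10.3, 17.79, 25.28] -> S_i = -4.68 + 7.49*i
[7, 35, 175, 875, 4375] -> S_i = 7*5^i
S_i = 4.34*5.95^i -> [4.34, 25.82, 153.65, 914.2, 5439.48]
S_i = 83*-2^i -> [83, -166, 332, -664, 1328]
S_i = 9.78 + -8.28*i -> [9.78, 1.5, -6.78, -15.06, -23.34]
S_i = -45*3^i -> [-45, -135, -405, -1215, -3645]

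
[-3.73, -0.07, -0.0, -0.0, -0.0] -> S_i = -3.73*0.02^i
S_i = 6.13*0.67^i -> [6.13, 4.11, 2.75, 1.84, 1.24]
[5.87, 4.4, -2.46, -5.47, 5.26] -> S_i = Random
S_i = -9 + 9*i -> [-9, 0, 9, 18, 27]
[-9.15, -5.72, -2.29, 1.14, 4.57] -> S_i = -9.15 + 3.43*i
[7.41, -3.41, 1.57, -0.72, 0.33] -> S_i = 7.41*(-0.46)^i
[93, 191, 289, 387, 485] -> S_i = 93 + 98*i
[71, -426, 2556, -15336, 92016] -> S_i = 71*-6^i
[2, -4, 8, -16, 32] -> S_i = 2*-2^i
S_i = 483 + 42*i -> [483, 525, 567, 609, 651]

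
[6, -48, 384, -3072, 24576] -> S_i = 6*-8^i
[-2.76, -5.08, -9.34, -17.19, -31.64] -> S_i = -2.76*1.84^i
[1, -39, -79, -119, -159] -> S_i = 1 + -40*i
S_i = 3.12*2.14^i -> [3.12, 6.68, 14.29, 30.58, 65.43]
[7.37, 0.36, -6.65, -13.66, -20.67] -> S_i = 7.37 + -7.01*i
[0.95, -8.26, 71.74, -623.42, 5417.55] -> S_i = 0.95*(-8.69)^i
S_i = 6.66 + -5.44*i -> [6.66, 1.22, -4.22, -9.66, -15.1]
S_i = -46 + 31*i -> [-46, -15, 16, 47, 78]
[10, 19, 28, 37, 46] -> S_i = 10 + 9*i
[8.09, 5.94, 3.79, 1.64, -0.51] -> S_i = 8.09 + -2.15*i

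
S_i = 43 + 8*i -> [43, 51, 59, 67, 75]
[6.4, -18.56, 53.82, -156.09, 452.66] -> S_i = 6.40*(-2.90)^i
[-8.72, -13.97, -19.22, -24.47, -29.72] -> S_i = -8.72 + -5.25*i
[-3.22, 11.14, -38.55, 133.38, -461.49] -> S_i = -3.22*(-3.46)^i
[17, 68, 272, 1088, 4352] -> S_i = 17*4^i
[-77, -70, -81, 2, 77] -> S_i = Random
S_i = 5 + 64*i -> [5, 69, 133, 197, 261]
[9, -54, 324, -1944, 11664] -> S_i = 9*-6^i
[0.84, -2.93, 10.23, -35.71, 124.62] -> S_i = 0.84*(-3.49)^i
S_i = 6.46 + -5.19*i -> [6.46, 1.27, -3.92, -9.11, -14.3]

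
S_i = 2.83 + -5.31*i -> [2.83, -2.48, -7.79, -13.1, -18.41]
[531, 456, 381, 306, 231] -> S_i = 531 + -75*i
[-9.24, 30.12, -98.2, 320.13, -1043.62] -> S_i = -9.24*(-3.26)^i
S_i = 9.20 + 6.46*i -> [9.2, 15.66, 22.12, 28.58, 35.04]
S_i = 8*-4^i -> [8, -32, 128, -512, 2048]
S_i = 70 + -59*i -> [70, 11, -48, -107, -166]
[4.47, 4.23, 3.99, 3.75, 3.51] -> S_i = 4.47 + -0.24*i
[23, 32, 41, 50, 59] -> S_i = 23 + 9*i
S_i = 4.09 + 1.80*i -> [4.09, 5.89, 7.69, 9.49, 11.29]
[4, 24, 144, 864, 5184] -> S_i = 4*6^i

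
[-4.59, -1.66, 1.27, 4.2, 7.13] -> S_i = -4.59 + 2.93*i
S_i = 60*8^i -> [60, 480, 3840, 30720, 245760]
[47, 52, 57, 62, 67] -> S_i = 47 + 5*i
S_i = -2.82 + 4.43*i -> [-2.82, 1.61, 6.04, 10.47, 14.9]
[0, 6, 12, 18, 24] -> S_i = 0 + 6*i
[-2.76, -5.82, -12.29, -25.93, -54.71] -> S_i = -2.76*2.11^i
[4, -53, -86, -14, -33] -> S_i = Random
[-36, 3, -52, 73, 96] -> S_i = Random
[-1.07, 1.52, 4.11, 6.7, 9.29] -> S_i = -1.07 + 2.59*i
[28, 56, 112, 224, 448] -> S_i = 28*2^i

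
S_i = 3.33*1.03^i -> [3.33, 3.43, 3.53, 3.64, 3.75]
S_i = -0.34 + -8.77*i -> [-0.34, -9.11, -17.88, -26.65, -35.42]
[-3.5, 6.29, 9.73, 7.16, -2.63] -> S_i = Random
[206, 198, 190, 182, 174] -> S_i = 206 + -8*i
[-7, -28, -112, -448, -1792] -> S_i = -7*4^i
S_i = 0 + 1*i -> [0, 1, 2, 3, 4]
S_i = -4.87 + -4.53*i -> [-4.87, -9.4, -13.93, -18.46, -22.99]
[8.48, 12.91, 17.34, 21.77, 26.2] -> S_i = 8.48 + 4.43*i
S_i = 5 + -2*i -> [5, 3, 1, -1, -3]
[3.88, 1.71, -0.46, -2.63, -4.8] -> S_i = 3.88 + -2.17*i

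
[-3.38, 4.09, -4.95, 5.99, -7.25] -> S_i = -3.38*(-1.21)^i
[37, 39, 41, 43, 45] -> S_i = 37 + 2*i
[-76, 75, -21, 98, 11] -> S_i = Random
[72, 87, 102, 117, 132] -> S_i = 72 + 15*i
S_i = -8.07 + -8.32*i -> [-8.07, -16.39, -24.71, -33.03, -41.35]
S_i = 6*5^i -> [6, 30, 150, 750, 3750]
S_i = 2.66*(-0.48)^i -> [2.66, -1.28, 0.61, -0.29, 0.14]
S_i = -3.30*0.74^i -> [-3.3, -2.44, -1.81, -1.34, -0.99]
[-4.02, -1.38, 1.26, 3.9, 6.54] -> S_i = -4.02 + 2.64*i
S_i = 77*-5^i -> [77, -385, 1925, -9625, 48125]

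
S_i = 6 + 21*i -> [6, 27, 48, 69, 90]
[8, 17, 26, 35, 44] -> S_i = 8 + 9*i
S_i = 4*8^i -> [4, 32, 256, 2048, 16384]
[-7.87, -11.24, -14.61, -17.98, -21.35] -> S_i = -7.87 + -3.37*i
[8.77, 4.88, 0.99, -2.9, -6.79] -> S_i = 8.77 + -3.89*i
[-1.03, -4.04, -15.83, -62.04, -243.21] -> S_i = -1.03*3.92^i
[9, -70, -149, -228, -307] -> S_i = 9 + -79*i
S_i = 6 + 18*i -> [6, 24, 42, 60, 78]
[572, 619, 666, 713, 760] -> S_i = 572 + 47*i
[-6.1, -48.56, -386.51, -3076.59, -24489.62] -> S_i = -6.10*7.96^i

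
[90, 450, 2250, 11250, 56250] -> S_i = 90*5^i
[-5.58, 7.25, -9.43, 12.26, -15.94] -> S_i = -5.58*(-1.30)^i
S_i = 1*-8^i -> [1, -8, 64, -512, 4096]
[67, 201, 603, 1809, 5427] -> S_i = 67*3^i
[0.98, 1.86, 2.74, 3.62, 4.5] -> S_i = 0.98 + 0.88*i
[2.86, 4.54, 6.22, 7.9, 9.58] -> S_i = 2.86 + 1.68*i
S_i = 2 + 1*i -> [2, 3, 4, 5, 6]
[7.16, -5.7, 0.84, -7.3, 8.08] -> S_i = Random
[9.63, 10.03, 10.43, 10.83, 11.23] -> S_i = 9.63 + 0.40*i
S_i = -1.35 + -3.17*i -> [-1.35, -4.52, -7.69, -10.86, -14.03]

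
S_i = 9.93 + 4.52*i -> [9.93, 14.45, 18.97, 23.49, 28.01]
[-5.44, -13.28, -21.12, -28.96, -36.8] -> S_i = -5.44 + -7.84*i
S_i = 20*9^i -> [20, 180, 1620, 14580, 131220]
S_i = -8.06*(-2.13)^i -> [-8.06, 17.17, -36.57, 77.89, -165.9]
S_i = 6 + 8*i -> [6, 14, 22, 30, 38]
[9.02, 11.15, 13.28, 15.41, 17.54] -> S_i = 9.02 + 2.13*i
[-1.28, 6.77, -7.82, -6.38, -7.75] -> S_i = Random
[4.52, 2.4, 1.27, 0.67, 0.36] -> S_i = 4.52*0.53^i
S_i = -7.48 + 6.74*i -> [-7.48, -0.74, 6.0, 12.74, 19.48]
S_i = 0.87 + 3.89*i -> [0.87, 4.76, 8.65, 12.54, 16.43]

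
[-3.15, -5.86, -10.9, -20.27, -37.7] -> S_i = -3.15*1.86^i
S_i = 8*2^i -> [8, 16, 32, 64, 128]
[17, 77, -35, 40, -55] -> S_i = Random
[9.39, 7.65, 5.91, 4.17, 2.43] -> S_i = 9.39 + -1.74*i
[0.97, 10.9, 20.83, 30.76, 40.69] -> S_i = 0.97 + 9.93*i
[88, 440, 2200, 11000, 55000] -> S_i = 88*5^i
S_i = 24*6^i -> [24, 144, 864, 5184, 31104]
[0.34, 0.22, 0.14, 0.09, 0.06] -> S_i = 0.34*0.65^i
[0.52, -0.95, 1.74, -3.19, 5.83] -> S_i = 0.52*(-1.83)^i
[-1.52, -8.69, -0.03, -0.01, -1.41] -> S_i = Random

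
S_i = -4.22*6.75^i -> [-4.22, -28.48, -192.27, -1297.85, -8760.47]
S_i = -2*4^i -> [-2, -8, -32, -128, -512]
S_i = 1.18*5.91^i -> [1.18, 6.97, 41.22, 243.58, 1439.57]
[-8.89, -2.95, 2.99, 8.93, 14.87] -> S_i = -8.89 + 5.94*i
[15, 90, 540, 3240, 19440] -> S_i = 15*6^i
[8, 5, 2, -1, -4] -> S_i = 8 + -3*i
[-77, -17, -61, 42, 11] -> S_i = Random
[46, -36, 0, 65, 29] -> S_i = Random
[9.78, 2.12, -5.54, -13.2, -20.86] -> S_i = 9.78 + -7.66*i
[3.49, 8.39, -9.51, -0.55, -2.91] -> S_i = Random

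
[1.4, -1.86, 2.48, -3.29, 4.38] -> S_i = 1.40*(-1.33)^i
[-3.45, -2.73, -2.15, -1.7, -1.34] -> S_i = -3.45*0.79^i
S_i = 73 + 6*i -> [73, 79, 85, 91, 97]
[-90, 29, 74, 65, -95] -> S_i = Random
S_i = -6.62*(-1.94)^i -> [-6.62, 12.84, -24.92, 48.34, -93.77]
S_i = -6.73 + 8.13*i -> [-6.73, 1.4, 9.53, 17.66, 25.79]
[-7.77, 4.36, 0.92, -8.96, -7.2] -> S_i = Random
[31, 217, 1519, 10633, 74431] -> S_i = 31*7^i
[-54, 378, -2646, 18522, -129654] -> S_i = -54*-7^i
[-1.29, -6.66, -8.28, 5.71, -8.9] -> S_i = Random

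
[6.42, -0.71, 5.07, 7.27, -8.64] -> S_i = Random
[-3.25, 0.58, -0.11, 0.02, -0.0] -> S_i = -3.25*(-0.18)^i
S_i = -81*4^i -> [-81, -324, -1296, -5184, -20736]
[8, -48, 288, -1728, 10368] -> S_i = 8*-6^i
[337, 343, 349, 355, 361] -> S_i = 337 + 6*i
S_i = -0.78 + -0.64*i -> [-0.78, -1.42, -2.06, -2.7, -3.34]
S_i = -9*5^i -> [-9, -45, -225, -1125, -5625]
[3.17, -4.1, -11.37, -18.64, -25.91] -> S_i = 3.17 + -7.27*i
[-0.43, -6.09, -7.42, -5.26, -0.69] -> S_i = Random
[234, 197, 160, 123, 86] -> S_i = 234 + -37*i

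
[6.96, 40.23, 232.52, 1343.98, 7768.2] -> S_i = 6.96*5.78^i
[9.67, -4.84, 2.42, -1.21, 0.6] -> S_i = 9.67*(-0.50)^i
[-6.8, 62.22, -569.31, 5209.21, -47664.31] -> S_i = -6.80*(-9.15)^i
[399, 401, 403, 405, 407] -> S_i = 399 + 2*i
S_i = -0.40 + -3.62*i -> [-0.4, -4.02, -7.64, -11.26, -14.88]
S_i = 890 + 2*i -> [890, 892, 894, 896, 898]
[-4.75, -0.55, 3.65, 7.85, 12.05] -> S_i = -4.75 + 4.20*i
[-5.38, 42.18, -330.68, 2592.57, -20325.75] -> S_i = -5.38*(-7.84)^i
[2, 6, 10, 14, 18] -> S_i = 2 + 4*i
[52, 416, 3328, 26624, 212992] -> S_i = 52*8^i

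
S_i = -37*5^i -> [-37, -185, -925, -4625, -23125]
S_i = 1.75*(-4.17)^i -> [1.75, -7.3, 30.43, -126.9, 529.15]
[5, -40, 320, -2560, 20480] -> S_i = 5*-8^i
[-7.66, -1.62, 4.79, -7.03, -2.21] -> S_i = Random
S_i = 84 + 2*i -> [84, 86, 88, 90, 92]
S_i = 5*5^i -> [5, 25, 125, 625, 3125]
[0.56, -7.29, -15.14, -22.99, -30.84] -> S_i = 0.56 + -7.85*i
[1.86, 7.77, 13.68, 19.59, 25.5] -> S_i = 1.86 + 5.91*i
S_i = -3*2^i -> [-3, -6, -12, -24, -48]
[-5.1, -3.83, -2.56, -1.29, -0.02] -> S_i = -5.10 + 1.27*i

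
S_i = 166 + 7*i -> [166, 173, 180, 187, 194]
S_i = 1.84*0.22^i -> [1.84, 0.4, 0.09, 0.02, 0.0]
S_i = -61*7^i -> [-61, -427, -2989, -20923, -146461]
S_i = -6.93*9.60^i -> [-6.93, -66.53, -638.67, -6131.22, -58859.72]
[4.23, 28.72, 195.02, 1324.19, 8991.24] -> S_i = 4.23*6.79^i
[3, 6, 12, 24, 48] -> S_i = 3*2^i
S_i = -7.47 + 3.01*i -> [-7.47, -4.46, -1.45, 1.56, 4.57]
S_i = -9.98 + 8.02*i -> [-9.98, -1.96, 6.06, 14.08, 22.1]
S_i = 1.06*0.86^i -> [1.06, 0.91, 0.78, 0.67, 0.58]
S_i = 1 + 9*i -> [1, 10, 19, 28, 37]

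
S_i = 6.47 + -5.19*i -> [6.47, 1.28, -3.91, -9.1, -14.29]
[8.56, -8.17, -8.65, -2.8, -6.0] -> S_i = Random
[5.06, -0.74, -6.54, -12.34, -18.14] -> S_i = 5.06 + -5.80*i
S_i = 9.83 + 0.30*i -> [9.83, 10.13, 10.43, 10.73, 11.03]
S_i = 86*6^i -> [86, 516, 3096, 18576, 111456]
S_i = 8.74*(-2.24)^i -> [8.74, -19.58, 43.85, -98.23, 220.04]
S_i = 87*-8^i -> [87, -696, 5568, -44544, 356352]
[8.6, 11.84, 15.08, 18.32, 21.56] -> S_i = 8.60 + 3.24*i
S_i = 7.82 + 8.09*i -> [7.82, 15.91, 24.0, 32.09, 40.18]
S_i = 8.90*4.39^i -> [8.9, 39.07, 171.52, 752.98, 3305.58]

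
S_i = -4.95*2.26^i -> [-4.95, -11.19, -25.28, -57.14, -129.13]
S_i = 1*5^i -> [1, 5, 25, 125, 625]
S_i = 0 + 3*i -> [0, 3, 6, 9, 12]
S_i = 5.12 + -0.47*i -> [5.12, 4.65, 4.18, 3.71, 3.24]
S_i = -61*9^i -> [-61, -549, -4941, -44469, -400221]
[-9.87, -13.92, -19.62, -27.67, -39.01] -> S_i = -9.87*1.41^i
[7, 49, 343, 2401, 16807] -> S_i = 7*7^i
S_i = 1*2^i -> [1, 2, 4, 8, 16]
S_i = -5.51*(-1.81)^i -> [-5.51, 9.97, -18.05, 32.67, -59.14]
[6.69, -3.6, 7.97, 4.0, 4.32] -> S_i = Random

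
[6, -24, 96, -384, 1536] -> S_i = 6*-4^i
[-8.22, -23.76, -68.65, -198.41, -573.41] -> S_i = -8.22*2.89^i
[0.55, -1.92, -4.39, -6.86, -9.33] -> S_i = 0.55 + -2.47*i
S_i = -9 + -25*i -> [-9, -34, -59, -84, -109]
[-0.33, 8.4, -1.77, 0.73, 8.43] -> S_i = Random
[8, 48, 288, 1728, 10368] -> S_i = 8*6^i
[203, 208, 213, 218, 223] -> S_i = 203 + 5*i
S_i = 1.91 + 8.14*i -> [1.91, 10.05, 18.19, 26.33, 34.47]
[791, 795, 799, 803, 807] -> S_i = 791 + 4*i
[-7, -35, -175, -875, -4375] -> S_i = -7*5^i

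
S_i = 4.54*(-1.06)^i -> [4.54, -4.81, 5.1, -5.41, 5.73]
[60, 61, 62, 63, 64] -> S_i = 60 + 1*i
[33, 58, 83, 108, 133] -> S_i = 33 + 25*i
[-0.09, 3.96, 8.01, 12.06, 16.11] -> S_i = -0.09 + 4.05*i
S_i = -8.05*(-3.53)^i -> [-8.05, 28.42, -100.31, 354.1, -1249.96]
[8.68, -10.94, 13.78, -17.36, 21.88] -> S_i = 8.68*(-1.26)^i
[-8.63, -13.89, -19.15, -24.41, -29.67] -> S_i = -8.63 + -5.26*i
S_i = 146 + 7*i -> [146, 153, 160, 167, 174]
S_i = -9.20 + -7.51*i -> [-9.2, -16.71, -24.22, -31.73, -39.24]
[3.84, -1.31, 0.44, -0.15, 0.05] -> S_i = 3.84*(-0.34)^i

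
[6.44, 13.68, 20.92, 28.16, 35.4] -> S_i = 6.44 + 7.24*i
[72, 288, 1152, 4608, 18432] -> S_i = 72*4^i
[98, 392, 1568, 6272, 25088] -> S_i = 98*4^i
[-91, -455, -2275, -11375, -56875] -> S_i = -91*5^i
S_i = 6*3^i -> [6, 18, 54, 162, 486]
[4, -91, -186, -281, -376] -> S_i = 4 + -95*i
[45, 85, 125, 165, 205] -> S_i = 45 + 40*i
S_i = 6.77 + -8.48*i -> [6.77, -1.71, -10.19, -18.67, -27.15]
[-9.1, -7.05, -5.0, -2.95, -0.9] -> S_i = -9.10 + 2.05*i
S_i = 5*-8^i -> [5, -40, 320, -2560, 20480]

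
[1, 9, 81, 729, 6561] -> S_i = 1*9^i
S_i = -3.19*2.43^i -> [-3.19, -7.75, -18.84, -45.77, -111.23]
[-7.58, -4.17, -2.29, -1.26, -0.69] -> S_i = -7.58*0.55^i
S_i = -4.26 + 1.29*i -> [-4.26, -2.97, -1.68, -0.39, 0.9]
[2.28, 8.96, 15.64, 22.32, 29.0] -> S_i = 2.28 + 6.68*i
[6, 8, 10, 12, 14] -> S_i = 6 + 2*i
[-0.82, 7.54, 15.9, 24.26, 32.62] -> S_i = -0.82 + 8.36*i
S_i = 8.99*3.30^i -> [8.99, 29.67, 97.9, 323.07, 1066.14]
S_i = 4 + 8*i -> [4, 12, 20, 28, 36]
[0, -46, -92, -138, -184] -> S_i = 0 + -46*i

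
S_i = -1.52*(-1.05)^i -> [-1.52, 1.6, -1.68, 1.76, -1.85]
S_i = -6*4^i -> [-6, -24, -96, -384, -1536]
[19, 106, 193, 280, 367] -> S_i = 19 + 87*i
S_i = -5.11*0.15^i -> [-5.11, -0.77, -0.11, -0.02, -0.0]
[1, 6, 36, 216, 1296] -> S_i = 1*6^i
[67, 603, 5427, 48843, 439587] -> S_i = 67*9^i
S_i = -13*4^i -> [-13, -52, -208, -832, -3328]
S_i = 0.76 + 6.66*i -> [0.76, 7.42, 14.08, 20.74, 27.4]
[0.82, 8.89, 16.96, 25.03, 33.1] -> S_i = 0.82 + 8.07*i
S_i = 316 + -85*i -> [316, 231, 146, 61, -24]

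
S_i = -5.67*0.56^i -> [-5.67, -3.18, -1.78, -1.0, -0.56]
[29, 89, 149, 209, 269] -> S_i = 29 + 60*i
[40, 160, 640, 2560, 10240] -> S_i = 40*4^i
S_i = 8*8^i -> [8, 64, 512, 4096, 32768]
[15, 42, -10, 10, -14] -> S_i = Random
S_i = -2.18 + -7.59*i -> [-2.18, -9.77, -17.36, -24.95, -32.54]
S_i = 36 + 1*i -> [36, 37, 38, 39, 40]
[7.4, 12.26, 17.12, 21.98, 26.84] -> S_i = 7.40 + 4.86*i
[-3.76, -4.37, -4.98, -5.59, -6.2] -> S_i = -3.76 + -0.61*i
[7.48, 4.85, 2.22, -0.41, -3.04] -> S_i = 7.48 + -2.63*i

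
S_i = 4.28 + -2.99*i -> [4.28, 1.29, -1.7, -4.69, -7.68]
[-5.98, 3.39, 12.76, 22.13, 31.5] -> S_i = -5.98 + 9.37*i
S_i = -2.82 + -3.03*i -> [-2.82, -5.85, -8.88, -11.91, -14.94]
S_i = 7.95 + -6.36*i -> [7.95, 1.59, -4.77, -11.13, -17.49]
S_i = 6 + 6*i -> [6, 12, 18, 24, 30]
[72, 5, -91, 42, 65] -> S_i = Random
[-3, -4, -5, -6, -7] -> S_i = -3 + -1*i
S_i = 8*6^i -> [8, 48, 288, 1728, 10368]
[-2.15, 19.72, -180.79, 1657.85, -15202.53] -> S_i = -2.15*(-9.17)^i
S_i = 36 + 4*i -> [36, 40, 44, 48, 52]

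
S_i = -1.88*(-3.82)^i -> [-1.88, 7.18, -27.43, 104.8, -400.32]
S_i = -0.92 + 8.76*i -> [-0.92, 7.84, 16.6, 25.36, 34.12]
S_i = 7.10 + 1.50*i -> [7.1, 8.6, 10.1, 11.6, 13.1]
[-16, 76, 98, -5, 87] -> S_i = Random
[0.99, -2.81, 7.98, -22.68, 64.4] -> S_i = 0.99*(-2.84)^i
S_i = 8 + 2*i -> [8, 10, 12, 14, 16]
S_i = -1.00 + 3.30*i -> [-1.0, 2.3, 5.6, 8.9, 12.2]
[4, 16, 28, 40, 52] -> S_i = 4 + 12*i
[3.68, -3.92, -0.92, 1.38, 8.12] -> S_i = Random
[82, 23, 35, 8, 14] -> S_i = Random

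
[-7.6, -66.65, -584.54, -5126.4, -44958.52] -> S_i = -7.60*8.77^i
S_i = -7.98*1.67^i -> [-7.98, -13.33, -22.26, -37.17, -62.07]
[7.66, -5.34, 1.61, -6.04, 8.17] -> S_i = Random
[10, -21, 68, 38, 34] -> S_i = Random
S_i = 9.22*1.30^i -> [9.22, 11.99, 15.58, 20.26, 26.33]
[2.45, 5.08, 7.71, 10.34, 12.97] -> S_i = 2.45 + 2.63*i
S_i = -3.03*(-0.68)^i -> [-3.03, 2.06, -1.4, 0.95, -0.65]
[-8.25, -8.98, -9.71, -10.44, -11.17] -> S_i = -8.25 + -0.73*i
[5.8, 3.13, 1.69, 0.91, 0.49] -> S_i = 5.80*0.54^i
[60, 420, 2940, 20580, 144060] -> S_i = 60*7^i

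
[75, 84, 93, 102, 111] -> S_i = 75 + 9*i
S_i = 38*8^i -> [38, 304, 2432, 19456, 155648]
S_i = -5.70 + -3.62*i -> [-5.7, -9.32, -12.94, -16.56, -20.18]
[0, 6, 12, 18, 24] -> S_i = 0 + 6*i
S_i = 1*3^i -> [1, 3, 9, 27, 81]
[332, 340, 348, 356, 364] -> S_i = 332 + 8*i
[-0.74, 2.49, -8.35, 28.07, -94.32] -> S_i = -0.74*(-3.36)^i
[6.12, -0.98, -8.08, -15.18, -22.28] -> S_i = 6.12 + -7.10*i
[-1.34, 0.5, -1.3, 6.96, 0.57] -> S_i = Random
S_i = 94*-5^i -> [94, -470, 2350, -11750, 58750]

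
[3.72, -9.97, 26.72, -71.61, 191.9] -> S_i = 3.72*(-2.68)^i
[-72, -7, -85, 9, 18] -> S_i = Random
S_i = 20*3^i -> [20, 60, 180, 540, 1620]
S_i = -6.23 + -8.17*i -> [-6.23, -14.4, -22.57, -30.74, -38.91]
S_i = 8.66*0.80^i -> [8.66, 6.93, 5.54, 4.43, 3.55]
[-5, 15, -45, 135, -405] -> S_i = -5*-3^i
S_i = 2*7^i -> [2, 14, 98, 686, 4802]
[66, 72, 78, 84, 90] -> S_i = 66 + 6*i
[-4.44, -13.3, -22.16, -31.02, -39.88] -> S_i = -4.44 + -8.86*i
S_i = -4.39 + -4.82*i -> [-4.39, -9.21, -14.03, -18.85, -23.67]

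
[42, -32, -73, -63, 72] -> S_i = Random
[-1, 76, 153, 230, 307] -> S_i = -1 + 77*i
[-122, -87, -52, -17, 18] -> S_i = -122 + 35*i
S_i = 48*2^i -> [48, 96, 192, 384, 768]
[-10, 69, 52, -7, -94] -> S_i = Random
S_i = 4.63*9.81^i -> [4.63, 45.42, 445.57, 4371.07, 42880.22]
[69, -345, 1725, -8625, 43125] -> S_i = 69*-5^i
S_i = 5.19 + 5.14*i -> [5.19, 10.33, 15.47, 20.61, 25.75]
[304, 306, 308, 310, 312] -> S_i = 304 + 2*i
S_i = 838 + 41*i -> [838, 879, 920, 961, 1002]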